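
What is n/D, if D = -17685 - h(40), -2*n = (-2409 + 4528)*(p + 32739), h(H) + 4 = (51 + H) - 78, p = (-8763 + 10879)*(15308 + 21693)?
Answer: 165974605745/35388 ≈ 4.6901e+6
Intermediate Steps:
p = 78294116 (p = 2116*37001 = 78294116)
h(H) = -31 + H (h(H) = -4 + ((51 + H) - 78) = -4 + (-27 + H) = -31 + H)
n = -165974605745/2 (n = -(-2409 + 4528)*(78294116 + 32739)/2 = -2119*78326855/2 = -½*165974605745 = -165974605745/2 ≈ -8.2987e+10)
D = -17694 (D = -17685 - (-31 + 40) = -17685 - 1*9 = -17685 - 9 = -17694)
n/D = -165974605745/2/(-17694) = -165974605745/2*(-1/17694) = 165974605745/35388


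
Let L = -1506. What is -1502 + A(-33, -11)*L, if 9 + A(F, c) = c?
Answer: 28618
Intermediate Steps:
A(F, c) = -9 + c
-1502 + A(-33, -11)*L = -1502 + (-9 - 11)*(-1506) = -1502 - 20*(-1506) = -1502 + 30120 = 28618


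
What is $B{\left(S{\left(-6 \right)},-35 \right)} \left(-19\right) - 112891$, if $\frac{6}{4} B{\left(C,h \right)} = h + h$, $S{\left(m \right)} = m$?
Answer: $- \frac{336013}{3} \approx -1.12 \cdot 10^{5}$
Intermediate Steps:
$B{\left(C,h \right)} = \frac{4 h}{3}$ ($B{\left(C,h \right)} = \frac{2 \left(h + h\right)}{3} = \frac{2 \cdot 2 h}{3} = \frac{4 h}{3}$)
$B{\left(S{\left(-6 \right)},-35 \right)} \left(-19\right) - 112891 = \frac{4}{3} \left(-35\right) \left(-19\right) - 112891 = \left(- \frac{140}{3}\right) \left(-19\right) - 112891 = \frac{2660}{3} - 112891 = - \frac{336013}{3}$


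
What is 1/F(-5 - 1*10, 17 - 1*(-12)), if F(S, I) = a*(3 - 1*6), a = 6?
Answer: -1/18 ≈ -0.055556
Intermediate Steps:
F(S, I) = -18 (F(S, I) = 6*(3 - 1*6) = 6*(3 - 6) = 6*(-3) = -18)
1/F(-5 - 1*10, 17 - 1*(-12)) = 1/(-18) = -1/18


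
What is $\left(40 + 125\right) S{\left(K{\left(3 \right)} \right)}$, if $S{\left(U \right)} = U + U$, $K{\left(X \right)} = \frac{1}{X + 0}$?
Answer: $110$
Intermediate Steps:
$K{\left(X \right)} = \frac{1}{X}$
$S{\left(U \right)} = 2 U$
$\left(40 + 125\right) S{\left(K{\left(3 \right)} \right)} = \left(40 + 125\right) \frac{2}{3} = 165 \cdot 2 \cdot \frac{1}{3} = 165 \cdot \frac{2}{3} = 110$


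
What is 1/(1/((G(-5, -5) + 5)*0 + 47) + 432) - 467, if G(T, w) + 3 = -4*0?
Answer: -9482388/20305 ≈ -467.00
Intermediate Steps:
G(T, w) = -3 (G(T, w) = -3 - 4*0 = -3 + 0 = -3)
1/(1/((G(-5, -5) + 5)*0 + 47) + 432) - 467 = 1/(1/((-3 + 5)*0 + 47) + 432) - 467 = 1/(1/(2*0 + 47) + 432) - 467 = 1/(1/(0 + 47) + 432) - 467 = 1/(1/47 + 432) - 467 = 1/(20305/47) - 467 = 47/20305 - 467 = -9482388/20305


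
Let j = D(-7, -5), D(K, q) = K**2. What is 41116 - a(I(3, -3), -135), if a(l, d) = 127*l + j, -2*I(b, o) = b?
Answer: 82515/2 ≈ 41258.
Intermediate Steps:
j = 49 (j = (-7)**2 = 49)
I(b, o) = -b/2
a(l, d) = 49 + 127*l (a(l, d) = 127*l + 49 = 49 + 127*l)
41116 - a(I(3, -3), -135) = 41116 - (49 + 127*(-1/2*3)) = 41116 - (49 + 127*(-3/2)) = 41116 - (49 - 381/2) = 41116 - 1*(-283/2) = 41116 + 283/2 = 82515/2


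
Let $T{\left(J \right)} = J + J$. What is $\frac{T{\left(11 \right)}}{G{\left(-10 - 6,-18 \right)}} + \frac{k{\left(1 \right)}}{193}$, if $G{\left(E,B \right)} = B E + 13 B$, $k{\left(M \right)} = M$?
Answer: $\frac{2150}{5211} \approx 0.41259$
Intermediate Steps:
$T{\left(J \right)} = 2 J$
$G{\left(E,B \right)} = 13 B + B E$
$\frac{T{\left(11 \right)}}{G{\left(-10 - 6,-18 \right)}} + \frac{k{\left(1 \right)}}{193} = \frac{2 \cdot 11}{\left(-18\right) \left(13 - 16\right)} + 1 \cdot \frac{1}{193} = \frac{22}{\left(-18\right) \left(13 - 16\right)} + 1 \cdot \frac{1}{193} = \frac{22}{\left(-18\right) \left(-3\right)} + \frac{1}{193} = \frac{22}{54} + \frac{1}{193} = 22 \cdot \frac{1}{54} + \frac{1}{193} = \frac{11}{27} + \frac{1}{193} = \frac{2150}{5211}$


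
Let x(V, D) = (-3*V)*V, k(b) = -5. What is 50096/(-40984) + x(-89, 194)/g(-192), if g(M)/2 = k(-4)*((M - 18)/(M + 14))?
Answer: 3609364487/1793050 ≈ 2013.0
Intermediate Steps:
x(V, D) = -3*V**2
g(M) = -10*(-18 + M)/(14 + M) (g(M) = 2*(-5*(M - 18)/(M + 14)) = 2*(-5*(-18 + M)/(14 + M)) = -10*(-18 + M)/(14 + M))
50096/(-40984) + x(-89, 194)/g(-192) = 50096/(-40984) + (-3*(-89)**2)/((10*(18 - 1*(-192))/(14 - 192))) = 50096*(-1/40984) + (-3*7921)/((10*(18 + 192)/(-178))) = -6262/5123 - 23763/(10*(-1/178)*210) = -6262/5123 - 23763/(-1050/89) = -6262/5123 - 23763*(-89/1050) = -6262/5123 + 704969/350 = 3609364487/1793050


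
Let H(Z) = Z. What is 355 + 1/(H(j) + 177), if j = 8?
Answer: 65676/185 ≈ 355.01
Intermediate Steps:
355 + 1/(H(j) + 177) = 355 + 1/(8 + 177) = 355 + 1/185 = 65676/185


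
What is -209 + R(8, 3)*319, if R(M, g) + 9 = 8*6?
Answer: 12232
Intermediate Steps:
R(M, g) = 39 (R(M, g) = -9 + 8*6 = -9 + 48 = 39)
-209 + R(8, 3)*319 = -209 + 39*319 = -209 + 12441 = 12232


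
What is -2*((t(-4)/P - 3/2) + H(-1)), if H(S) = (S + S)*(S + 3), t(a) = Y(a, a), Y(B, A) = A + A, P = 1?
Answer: 27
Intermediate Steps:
Y(B, A) = 2*A
t(a) = 2*a
H(S) = 2*S*(3 + S) (H(S) = (2*S)*(3 + S) = 2*S*(3 + S))
-2*((t(-4)/P - 3/2) + H(-1)) = -2*(((2*(-4))/1 - 3/2) + 2*(-1)*(3 - 1)) = -2*((-8*1 - 3*½) + 2*(-1)*2) = -2*((-8 - 3/2) - 4) = -2*(-19/2 - 4) = -2*(-27/2) = 27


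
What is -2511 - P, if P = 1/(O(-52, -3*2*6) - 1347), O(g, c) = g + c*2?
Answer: -3693680/1471 ≈ -2511.0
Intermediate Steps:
O(g, c) = g + 2*c
P = -1/1471 (P = 1/((-52 + 2*(-3*2*6)) - 1347) = 1/((-52 + 2*(-6*6)) - 1347) = 1/((-52 + 2*(-36)) - 1347) = 1/((-52 - 72) - 1347) = 1/(-124 - 1347) = 1/(-1471) = -1/1471 ≈ -0.00067981)
-2511 - P = -2511 - 1*(-1/1471) = -2511 + 1/1471 = -3693680/1471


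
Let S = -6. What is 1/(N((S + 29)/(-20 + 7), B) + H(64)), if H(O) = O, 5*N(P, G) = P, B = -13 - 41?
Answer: 65/4137 ≈ 0.015712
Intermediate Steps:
B = -54
N(P, G) = P/5
1/(N((S + 29)/(-20 + 7), B) + H(64)) = 1/(((-6 + 29)/(-20 + 7))/5 + 64) = 1/((23/(-13))/5 + 64) = 1/((23*(-1/13))/5 + 64) = 1/((⅕)*(-23/13) + 64) = 1/(-23/65 + 64) = 1/(4137/65) = 65/4137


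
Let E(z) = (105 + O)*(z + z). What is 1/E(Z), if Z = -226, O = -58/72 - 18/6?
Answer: -9/411659 ≈ -2.1863e-5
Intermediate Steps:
O = -137/36 (O = -58*1/72 - 18*1/6 = -29/36 - 3 = -137/36 ≈ -3.8056)
E(z) = 3643*z/18 (E(z) = (105 - 137/36)*(z + z) = 3643*(2*z)/36 = 3643*z/18)
1/E(Z) = 1/((3643/18)*(-226)) = 1/(-411659/9) = -9/411659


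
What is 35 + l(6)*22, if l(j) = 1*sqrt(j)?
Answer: 35 + 22*sqrt(6) ≈ 88.889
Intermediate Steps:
l(j) = sqrt(j)
35 + l(6)*22 = 35 + sqrt(6)*22 = 35 + 22*sqrt(6)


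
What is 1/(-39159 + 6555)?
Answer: -1/32604 ≈ -3.0671e-5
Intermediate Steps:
1/(-39159 + 6555) = 1/(-32604) = -1/32604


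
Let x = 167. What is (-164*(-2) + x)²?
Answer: 245025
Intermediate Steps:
(-164*(-2) + x)² = (-164*(-2) + 167)² = (328 + 167)² = 495² = 245025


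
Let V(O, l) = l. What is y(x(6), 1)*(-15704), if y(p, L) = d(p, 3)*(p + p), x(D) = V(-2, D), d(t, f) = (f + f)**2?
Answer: -6784128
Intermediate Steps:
d(t, f) = 4*f**2 (d(t, f) = (2*f)**2 = 4*f**2)
x(D) = D
y(p, L) = 72*p (y(p, L) = (4*3**2)*(p + p) = (4*9)*(2*p) = 36*(2*p) = 72*p)
y(x(6), 1)*(-15704) = (72*6)*(-15704) = 432*(-15704) = -6784128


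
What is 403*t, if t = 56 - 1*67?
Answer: -4433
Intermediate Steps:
t = -11 (t = 56 - 67 = -11)
403*t = 403*(-11) = -4433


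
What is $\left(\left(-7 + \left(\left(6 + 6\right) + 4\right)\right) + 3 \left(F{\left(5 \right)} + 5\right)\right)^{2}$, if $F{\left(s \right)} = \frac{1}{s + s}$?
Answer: $\frac{59049}{100} \approx 590.49$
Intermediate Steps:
$F{\left(s \right)} = \frac{1}{2 s}$
$\left(\left(-7 + \left(\left(6 + 6\right) + 4\right)\right) + 3 \left(F{\left(5 \right)} + 5\right)\right)^{2} = \left(\left(-7 + \left(\left(6 + 6\right) + 4\right)\right) + 3 \left(\frac{1}{2 \cdot 5} + 5\right)\right)^{2} = \left(\left(-7 + \left(12 + 4\right)\right) + 3 \left(\frac{1}{2} \cdot \frac{1}{5} + 5\right)\right)^{2} = \left(\left(-7 + 16\right) + 3 \left(\frac{1}{10} + 5\right)\right)^{2} = \left(9 + 3 \cdot \frac{51}{10}\right)^{2} = \left(9 + \frac{153}{10}\right)^{2} = \left(\frac{243}{10}\right)^{2} = \frac{59049}{100}$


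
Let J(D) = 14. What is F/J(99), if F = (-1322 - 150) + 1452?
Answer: -10/7 ≈ -1.4286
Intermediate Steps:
F = -20 (F = -1472 + 1452 = -20)
F/J(99) = -20/14 = -20*1/14 = -10/7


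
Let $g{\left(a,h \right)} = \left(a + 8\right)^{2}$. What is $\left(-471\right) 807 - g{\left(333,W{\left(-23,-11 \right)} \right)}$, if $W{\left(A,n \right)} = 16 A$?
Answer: $-496378$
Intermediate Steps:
$g{\left(a,h \right)} = \left(8 + a\right)^{2}$
$\left(-471\right) 807 - g{\left(333,W{\left(-23,-11 \right)} \right)} = \left(-471\right) 807 - \left(8 + 333\right)^{2} = -380097 - 341^{2} = -380097 - 116281 = -496378$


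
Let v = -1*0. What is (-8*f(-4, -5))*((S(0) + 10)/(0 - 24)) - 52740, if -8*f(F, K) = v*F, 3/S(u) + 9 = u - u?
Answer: -52740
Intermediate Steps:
v = 0
S(u) = -⅓ (S(u) = 3/(-9 + (u - u)) = 3/(-9 + 0) = 3/(-9) = 3*(-⅑) = -⅓)
f(F, K) = 0 (f(F, K) = -0*F = -⅛*0 = 0)
(-8*f(-4, -5))*((S(0) + 10)/(0 - 24)) - 52740 = (-8*0)*((-⅓ + 10)/(0 - 24)) - 52740 = 0*((29/3)/(-24)) - 52740 = 0*((29/3)*(-1/24)) - 52740 = 0*(-29/72) - 52740 = 0 - 52740 = -52740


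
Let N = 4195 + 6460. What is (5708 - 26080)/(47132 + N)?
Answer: -20372/57787 ≈ -0.35254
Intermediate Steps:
N = 10655
(5708 - 26080)/(47132 + N) = (5708 - 26080)/(47132 + 10655) = -20372/57787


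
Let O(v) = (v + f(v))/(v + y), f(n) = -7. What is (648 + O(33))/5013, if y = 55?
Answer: 28525/220572 ≈ 0.12932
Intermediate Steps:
O(v) = (-7 + v)/(55 + v) (O(v) = (v - 7)/(v + 55) = (-7 + v)/(55 + v))
(648 + O(33))/5013 = (648 + (-7 + 33)/(55 + 33))/5013 = (648 + 26/88)*(1/5013) = (648 + (1/88)*26)*(1/5013) = (648 + 13/44)*(1/5013) = (28525/44)*(1/5013) = 28525/220572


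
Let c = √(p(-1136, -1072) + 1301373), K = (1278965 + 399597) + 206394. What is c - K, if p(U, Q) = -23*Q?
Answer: -1884956 + √1326029 ≈ -1.8838e+6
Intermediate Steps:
K = 1884956 (K = 1678562 + 206394 = 1884956)
c = √1326029 (c = √(-23*(-1072) + 1301373) = √(24656 + 1301373) = √1326029 ≈ 1151.5)
c - K = √1326029 - 1*1884956 = √1326029 - 1884956 = -1884956 + √1326029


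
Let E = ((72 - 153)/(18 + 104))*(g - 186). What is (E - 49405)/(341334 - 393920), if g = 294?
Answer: 3018079/3207746 ≈ 0.94087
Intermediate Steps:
E = -4374/61 (E = ((72 - 153)/(18 + 104))*(294 - 186) = -81/122*108 = -4374/61 ≈ -71.705)
(E - 49405)/(341334 - 393920) = (-4374/61 - 49405)/(341334 - 393920) = -3018079/61/(-52586) = -3018079/61*(-1/52586) = 3018079/3207746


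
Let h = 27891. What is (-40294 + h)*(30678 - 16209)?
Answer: -179459007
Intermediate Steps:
(-40294 + h)*(30678 - 16209) = (-40294 + 27891)*(30678 - 16209) = -12403*14469 = -179459007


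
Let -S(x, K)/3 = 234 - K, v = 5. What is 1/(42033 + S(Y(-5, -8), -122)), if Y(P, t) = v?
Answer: 1/40965 ≈ 2.4411e-5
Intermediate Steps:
Y(P, t) = 5
S(x, K) = -702 + 3*K (S(x, K) = -3*(234 - K) = -702 + 3*K)
1/(42033 + S(Y(-5, -8), -122)) = 1/(42033 + (-702 + 3*(-122))) = 1/(42033 + (-702 - 366)) = 1/(42033 - 1068) = 1/40965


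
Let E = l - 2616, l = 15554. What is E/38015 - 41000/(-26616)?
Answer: 237871601/126475905 ≈ 1.8808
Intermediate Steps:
E = 12938 (E = 15554 - 2616 = 12938)
E/38015 - 41000/(-26616) = 12938/38015 - 41000/(-26616) = 12938*(1/38015) - 41000*(-1/26616) = 12938/38015 + 5125/3327 = 237871601/126475905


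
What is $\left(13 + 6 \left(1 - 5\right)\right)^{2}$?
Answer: $121$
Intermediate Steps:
$\left(13 + 6 \left(1 - 5\right)\right)^{2} = \left(13 + 6 \left(-4\right)\right)^{2} = \left(13 - 24\right)^{2} = \left(-11\right)^{2} = 121$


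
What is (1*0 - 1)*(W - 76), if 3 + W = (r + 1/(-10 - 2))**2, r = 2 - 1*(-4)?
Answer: 6335/144 ≈ 43.993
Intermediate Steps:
r = 6 (r = 2 + 4 = 6)
W = 4609/144 (W = -3 + (6 + 1/(-10 - 2))**2 = -3 + (6 + 1/(-12))**2 = -3 + (6 - 1/12)**2 = -3 + (71/12)**2 = -3 + 5041/144 = 4609/144 ≈ 32.007)
(1*0 - 1)*(W - 76) = (1*0 - 1)*(4609/144 - 76) = (0 - 1)*(-6335/144) = -1*(-6335/144) = 6335/144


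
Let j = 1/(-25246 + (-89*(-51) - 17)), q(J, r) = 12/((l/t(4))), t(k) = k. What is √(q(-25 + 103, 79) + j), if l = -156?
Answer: I*√5584169877/134706 ≈ 0.55474*I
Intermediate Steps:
q(J, r) = -4/13 (q(J, r) = 12/((-156/4)) = 12/((-156*¼)) = 12/(-39) = 12*(-1/39) = -4/13)
j = -1/20724 (j = 1/(-25246 + (4539 - 17)) = 1/(-25246 + 4522) = 1/(-20724) = -1/20724 ≈ -4.8253e-5)
√(q(-25 + 103, 79) + j) = √(-4/13 - 1/20724) = √(-82909/269412) = I*√5584169877/134706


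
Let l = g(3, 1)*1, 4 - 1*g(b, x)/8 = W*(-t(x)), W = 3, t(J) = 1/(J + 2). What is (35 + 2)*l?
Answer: 1480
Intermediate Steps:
t(J) = 1/(2 + J)
g(b, x) = 32 + 24/(2 + x) (g(b, x) = 32 - 24*(-1/(2 + x)) = 32 - (-24)/(2 + x) = 32 + 24/(2 + x))
l = 40 (l = (8*(11 + 4*1)/(2 + 1))*1 = (8*(11 + 4)/3)*1 = (8*(1/3)*15)*1 = 40*1 = 40)
(35 + 2)*l = (35 + 2)*40 = 37*40 = 1480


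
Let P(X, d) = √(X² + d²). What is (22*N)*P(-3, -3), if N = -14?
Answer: -924*√2 ≈ -1306.7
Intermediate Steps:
(22*N)*P(-3, -3) = (22*(-14))*√((-3)² + (-3)²) = -308*√(9 + 9) = -924*√2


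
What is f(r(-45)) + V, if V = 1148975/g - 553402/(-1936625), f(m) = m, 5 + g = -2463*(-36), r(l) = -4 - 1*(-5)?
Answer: 2445906973276/171706982375 ≈ 14.245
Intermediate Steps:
r(l) = 1 (r(l) = -4 + 5 = 1)
g = 88663 (g = -5 - 2463*(-36) = -5 + 88668 = 88663)
V = 2274199990901/171706982375 (V = 1148975/88663 - 553402/(-1936625) = 1148975*(1/88663) - 553402*(-1/1936625) = 1148975/88663 + 553402/1936625 = 2274199990901/171706982375 ≈ 13.245)
f(r(-45)) + V = 1 + 2274199990901/171706982375 = 2445906973276/171706982375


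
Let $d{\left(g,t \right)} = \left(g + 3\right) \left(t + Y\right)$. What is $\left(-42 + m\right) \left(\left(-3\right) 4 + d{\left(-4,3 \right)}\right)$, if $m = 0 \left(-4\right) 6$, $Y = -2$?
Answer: $546$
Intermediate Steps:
$d{\left(g,t \right)} = \left(-2 + t\right) \left(3 + g\right)$ ($d{\left(g,t \right)} = \left(g + 3\right) \left(t - 2\right) = \left(3 + g\right) \left(-2 + t\right) = \left(-2 + t\right) \left(3 + g\right)$)
$m = 0$ ($m = 0 \cdot 6 = 0$)
$\left(-42 + m\right) \left(\left(-3\right) 4 + d{\left(-4,3 \right)}\right) = \left(-42 + 0\right) \left(\left(-3\right) 4 - 1\right) = - 42 \left(-12 + \left(-6 + 8 + 9 - 12\right)\right) = - 42 \left(-12 - 1\right) = \left(-42\right) \left(-13\right) = 546$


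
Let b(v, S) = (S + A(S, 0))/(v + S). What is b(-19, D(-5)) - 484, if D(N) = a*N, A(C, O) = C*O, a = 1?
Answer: -11611/24 ≈ -483.79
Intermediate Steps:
D(N) = N (D(N) = 1*N = N)
b(v, S) = S/(S + v) (b(v, S) = (S + S*0)/(v + S) = (S + 0)/(S + v) = S/(S + v))
b(-19, D(-5)) - 484 = -5/(-5 - 19) - 484 = -5/(-24) - 484 = -5*(-1/24) - 484 = 5/24 - 484 = -11611/24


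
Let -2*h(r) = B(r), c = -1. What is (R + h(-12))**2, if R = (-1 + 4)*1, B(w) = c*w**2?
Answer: 5625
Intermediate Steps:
B(w) = -w**2
h(r) = r**2/2 (h(r) = -(-1)*r**2/2 = r**2/2)
R = 3 (R = 3*1 = 3)
(R + h(-12))**2 = (3 + (1/2)*(-12)**2)**2 = (3 + (1/2)*144)**2 = (3 + 72)**2 = 75**2 = 5625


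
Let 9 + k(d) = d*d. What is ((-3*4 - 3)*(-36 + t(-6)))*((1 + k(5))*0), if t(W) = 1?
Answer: 0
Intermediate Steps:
k(d) = -9 + d² (k(d) = -9 + d*d = -9 + d²)
((-3*4 - 3)*(-36 + t(-6)))*((1 + k(5))*0) = ((-3*4 - 3)*(-36 + 1))*((1 + (-9 + 5²))*0) = ((-12 - 3)*(-35))*((1 + (-9 + 25))*0) = (-15*(-35))*((1 + 16)*0) = 525*(17*0) = 525*0 = 0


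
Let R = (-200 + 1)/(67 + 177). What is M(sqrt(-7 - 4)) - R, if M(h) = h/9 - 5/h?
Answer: 199/244 + 56*I*sqrt(11)/99 ≈ 0.81557 + 1.8761*I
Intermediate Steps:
R = -199/244 ≈ -0.81557
M(h) = -5/h + h/9 (M(h) = h*(1/9) - 5/h = h/9 - 5/h = -5/h + h/9)
M(sqrt(-7 - 4)) - R = (-5/sqrt(-7 - 4) + sqrt(-7 - 4)/9) - 1*(-199/244) = (-5*(-I*sqrt(11)/11) + sqrt(-11)/9) + 199/244 = (-5*(-I*sqrt(11)/11) + (I*sqrt(11))/9) + 199/244 = (-(-5)*I*sqrt(11)/11 + I*sqrt(11)/9) + 199/244 = (5*I*sqrt(11)/11 + I*sqrt(11)/9) + 199/244 = 56*I*sqrt(11)/99 + 199/244 = 199/244 + 56*I*sqrt(11)/99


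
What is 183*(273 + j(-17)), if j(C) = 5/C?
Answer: 848388/17 ≈ 49905.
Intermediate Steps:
183*(273 + j(-17)) = 183*(273 + 5/(-17)) = 183*(273 + 5*(-1/17)) = 183*(273 - 5/17) = 183*(4636/17) = 848388/17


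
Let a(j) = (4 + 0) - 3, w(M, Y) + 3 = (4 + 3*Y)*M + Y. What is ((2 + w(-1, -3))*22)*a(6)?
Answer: 22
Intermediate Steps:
w(M, Y) = -3 + Y + M*(4 + 3*Y) (w(M, Y) = -3 + ((4 + 3*Y)*M + Y) = -3 + (M*(4 + 3*Y) + Y) = -3 + (Y + M*(4 + 3*Y)) = -3 + Y + M*(4 + 3*Y))
a(j) = 1 (a(j) = 4 - 3 = 1)
((2 + w(-1, -3))*22)*a(6) = ((2 + (-3 - 3 + 4*(-1) + 3*(-1)*(-3)))*22)*1 = ((2 + (-3 - 3 - 4 + 9))*22)*1 = ((2 - 1)*22)*1 = (1*22)*1 = 22*1 = 22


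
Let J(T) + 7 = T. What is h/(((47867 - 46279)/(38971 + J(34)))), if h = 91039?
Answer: 1775169461/794 ≈ 2.2357e+6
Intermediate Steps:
J(T) = -7 + T
h/(((47867 - 46279)/(38971 + J(34)))) = 91039/(((47867 - 46279)/(38971 + (-7 + 34)))) = 91039/((1588/(38971 + 27))) = 91039/((1588/38998)) = 91039/((1588*(1/38998))) = 91039/(794/19499) = 91039*(19499/794) = 1775169461/794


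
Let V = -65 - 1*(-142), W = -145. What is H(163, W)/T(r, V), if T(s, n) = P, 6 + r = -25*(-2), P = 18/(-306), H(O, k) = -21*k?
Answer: -51765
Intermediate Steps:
P = -1/17 (P = 18*(-1/306) = -1/17 ≈ -0.058824)
V = 77 (V = -65 + 142 = 77)
r = 44 (r = -6 - 25*(-2) = -6 + 50 = 44)
T(s, n) = -1/17
H(163, W)/T(r, V) = (-21*(-145))/(-1/17) = 3045*(-17) = -51765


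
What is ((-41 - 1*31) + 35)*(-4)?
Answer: 148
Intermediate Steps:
((-41 - 1*31) + 35)*(-4) = ((-41 - 31) + 35)*(-4) = (-72 + 35)*(-4) = -37*(-4) = 148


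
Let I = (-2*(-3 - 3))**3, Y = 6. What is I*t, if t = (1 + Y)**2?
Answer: 84672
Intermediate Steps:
I = 1728 (I = (-2*(-6))**3 = 12**3 = 1728)
t = 49 (t = (1 + 6)**2 = 7**2 = 49)
I*t = 1728*49 = 84672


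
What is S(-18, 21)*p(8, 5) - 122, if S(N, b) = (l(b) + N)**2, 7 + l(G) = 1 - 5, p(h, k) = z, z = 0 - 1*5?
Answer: -4327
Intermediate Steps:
z = -5 (z = 0 - 5 = -5)
p(h, k) = -5
l(G) = -11 (l(G) = -7 + (1 - 5) = -7 - 4 = -11)
S(N, b) = (-11 + N)**2
S(-18, 21)*p(8, 5) - 122 = (-11 - 18)**2*(-5) - 122 = (-29)**2*(-5) - 122 = 841*(-5) - 122 = -4205 - 122 = -4327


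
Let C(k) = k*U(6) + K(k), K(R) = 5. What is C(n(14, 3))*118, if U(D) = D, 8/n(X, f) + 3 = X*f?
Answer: 9558/13 ≈ 735.23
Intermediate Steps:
n(X, f) = 8/(-3 + X*f)
C(k) = 5 + 6*k (C(k) = k*6 + 5 = 6*k + 5 = 5 + 6*k)
C(n(14, 3))*118 = (5 + 6*(8/(-3 + 14*3)))*118 = (5 + 6*(8/(-3 + 42)))*118 = (5 + 6*(8/39))*118 = (5 + 16/13)*118 = (81/13)*118 = 9558/13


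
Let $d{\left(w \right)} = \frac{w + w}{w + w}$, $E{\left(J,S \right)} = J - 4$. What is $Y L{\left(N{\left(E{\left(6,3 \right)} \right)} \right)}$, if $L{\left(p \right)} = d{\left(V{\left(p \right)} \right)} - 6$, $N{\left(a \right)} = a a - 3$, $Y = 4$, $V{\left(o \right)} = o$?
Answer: $-20$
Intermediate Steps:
$E{\left(J,S \right)} = -4 + J$
$d{\left(w \right)} = 1$ ($d{\left(w \right)} = \frac{2 w}{2 w} = 2 w \frac{1}{2 w} = 1$)
$N{\left(a \right)} = -3 + a^{2}$ ($N{\left(a \right)} = a^{2} - 3 = -3 + a^{2}$)
$L{\left(p \right)} = -5$ ($L{\left(p \right)} = 1 - 6 = -5$)
$Y L{\left(N{\left(E{\left(6,3 \right)} \right)} \right)} = 4 \left(-5\right) = -20$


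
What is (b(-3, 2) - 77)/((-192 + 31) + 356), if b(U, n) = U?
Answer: -16/39 ≈ -0.41026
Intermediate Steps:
(b(-3, 2) - 77)/((-192 + 31) + 356) = (-3 - 77)/((-192 + 31) + 356) = -80/(-161 + 356) = -80/195 = -80*1/195 = -16/39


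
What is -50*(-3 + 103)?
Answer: -5000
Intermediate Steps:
-50*(-3 + 103) = -50*100 = -5000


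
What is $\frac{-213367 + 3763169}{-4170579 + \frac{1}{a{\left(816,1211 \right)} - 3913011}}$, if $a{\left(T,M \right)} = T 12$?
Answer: $- \frac{6927827306319}{8139341596901} \approx -0.85115$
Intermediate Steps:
$a{\left(T,M \right)} = 12 T$
$\frac{-213367 + 3763169}{-4170579 + \frac{1}{a{\left(816,1211 \right)} - 3913011}} = \frac{-213367 + 3763169}{-4170579 + \frac{1}{12 \cdot 816 - 3913011}} = \frac{3549802}{-4170579 + \frac{1}{9792 - 3913011}} = \frac{3549802}{-4170579 + \frac{1}{-3903219}} = \frac{3549802}{-4170579 - \frac{1}{3903219}} = \frac{3549802}{- \frac{16278683193802}{3903219}} = 3549802 \left(- \frac{3903219}{16278683193802}\right) = - \frac{6927827306319}{8139341596901}$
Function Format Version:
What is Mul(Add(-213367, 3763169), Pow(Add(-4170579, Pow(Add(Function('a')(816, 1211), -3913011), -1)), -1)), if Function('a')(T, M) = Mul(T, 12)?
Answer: Rational(-6927827306319, 8139341596901) ≈ -0.85115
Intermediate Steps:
Function('a')(T, M) = Mul(12, T)
Mul(Add(-213367, 3763169), Pow(Add(-4170579, Pow(Add(Function('a')(816, 1211), -3913011), -1)), -1)) = Mul(Add(-213367, 3763169), Pow(Add(-4170579, Pow(Add(Mul(12, 816), -3913011), -1)), -1)) = Mul(3549802, Pow(Add(-4170579, Pow(Add(9792, -3913011), -1)), -1)) = Mul(3549802, Pow(Add(-4170579, Pow(-3903219, -1)), -1)) = Mul(3549802, Pow(Add(-4170579, Rational(-1, 3903219)), -1)) = Mul(3549802, Pow(Rational(-16278683193802, 3903219), -1)) = Mul(3549802, Rational(-3903219, 16278683193802)) = Rational(-6927827306319, 8139341596901)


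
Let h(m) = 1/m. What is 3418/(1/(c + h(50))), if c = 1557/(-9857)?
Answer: -116200037/246425 ≈ -471.54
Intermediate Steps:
c = -1557/9857 (c = 1557*(-1/9857) = -1557/9857 ≈ -0.15796)
3418/(1/(c + h(50))) = 3418/(1/(-1557/9857 + 1/50)) = 3418/(1/(-67993/492850)) = 3418/(-492850/67993) = 3418*(-67993/492850) = -116200037/246425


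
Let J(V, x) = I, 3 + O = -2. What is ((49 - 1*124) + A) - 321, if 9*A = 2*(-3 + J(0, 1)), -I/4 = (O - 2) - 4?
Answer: -3482/9 ≈ -386.89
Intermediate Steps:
O = -5 (O = -3 - 2 = -5)
I = 44 (I = -4*((-5 - 2) - 4) = -4*(-7 - 4) = -4*(-11) = 44)
J(V, x) = 44
A = 82/9 (A = (2*(-3 + 44))/9 = (2*41)/9 = (⅑)*82 = 82/9 ≈ 9.1111)
((49 - 1*124) + A) - 321 = ((49 - 1*124) + 82/9) - 321 = ((49 - 124) + 82/9) - 321 = (-75 + 82/9) - 321 = -593/9 - 321 = -3482/9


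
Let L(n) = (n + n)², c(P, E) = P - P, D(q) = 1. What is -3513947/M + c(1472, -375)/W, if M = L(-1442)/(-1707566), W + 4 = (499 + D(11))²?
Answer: 428592601643/594104 ≈ 7.2141e+5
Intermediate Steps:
c(P, E) = 0
W = 249996 (W = -4 + (499 + 1)² = -4 + 500² = -4 + 250000 = 249996)
L(n) = 4*n² (L(n) = (2*n)² = 4*n²)
M = -594104/121969 (M = (4*(-1442)²)/(-1707566) = (4*2079364)*(-1/1707566) = 8317456*(-1/1707566) = -594104/121969 ≈ -4.8709)
-3513947/M + c(1472, -375)/W = -3513947/(-594104/121969) + 0/249996 = -3513947*(-121969/594104) + 0*(1/249996) = 428592601643/594104 + 0 = 428592601643/594104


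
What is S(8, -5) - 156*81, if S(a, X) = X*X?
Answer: -12611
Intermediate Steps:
S(a, X) = X²
S(8, -5) - 156*81 = (-5)² - 156*81 = 25 - 12636 = -12611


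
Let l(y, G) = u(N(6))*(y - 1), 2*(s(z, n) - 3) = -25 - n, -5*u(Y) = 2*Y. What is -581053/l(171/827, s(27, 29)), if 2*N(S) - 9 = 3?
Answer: -2402654155/7872 ≈ -3.0522e+5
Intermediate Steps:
N(S) = 6 (N(S) = 9/2 + (1/2)*3 = 9/2 + 3/2 = 6)
u(Y) = -2*Y/5
s(z, n) = -19/2 - n/2 (s(z, n) = 3 + (-25 - n)/2 = 3 + (-25/2 - n/2) = -19/2 - n/2)
l(y, G) = 12/5 - 12*y/5 (l(y, G) = (-2/5*6)*(y - 1) = -12*(-1 + y)/5 = 12/5 - 12*y/5)
-581053/l(171/827, s(27, 29)) = -581053/(12/5 - 2052/(5*827)) = -581053/(12/5 - 12/5*171/827) = -581053/(12/5 - 2052/4135) = -581053/7872/4135 = -581053*4135/7872 = -2402654155/7872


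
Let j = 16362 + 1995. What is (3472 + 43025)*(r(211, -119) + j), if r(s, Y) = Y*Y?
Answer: 1511989446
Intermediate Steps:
r(s, Y) = Y²
j = 18357
(3472 + 43025)*(r(211, -119) + j) = (3472 + 43025)*((-119)² + 18357) = 46497*(14161 + 18357) = 46497*32518 = 1511989446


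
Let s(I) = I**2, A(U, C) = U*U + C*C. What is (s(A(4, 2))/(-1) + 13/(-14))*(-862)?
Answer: 2419203/7 ≈ 3.4560e+5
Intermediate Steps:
A(U, C) = C**2 + U**2 (A(U, C) = U**2 + C**2 = C**2 + U**2)
(s(A(4, 2))/(-1) + 13/(-14))*(-862) = ((2**2 + 4**2)**2/(-1) + 13/(-14))*(-862) = ((4 + 16)**2*(-1) + 13*(-1/14))*(-862) = (20**2*(-1) - 13/14)*(-862) = (400*(-1) - 13/14)*(-862) = (-400 - 13/14)*(-862) = -5613/14*(-862) = 2419203/7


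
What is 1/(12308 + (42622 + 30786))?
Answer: 1/85716 ≈ 1.1666e-5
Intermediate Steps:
1/(12308 + (42622 + 30786)) = 1/(12308 + 73408) = 1/85716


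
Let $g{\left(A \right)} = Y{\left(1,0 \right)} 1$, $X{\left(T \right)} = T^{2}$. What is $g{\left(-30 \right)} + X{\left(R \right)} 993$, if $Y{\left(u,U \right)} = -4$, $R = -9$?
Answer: $80429$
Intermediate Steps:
$g{\left(A \right)} = -4$ ($g{\left(A \right)} = \left(-4\right) 1 = -4$)
$g{\left(-30 \right)} + X{\left(R \right)} 993 = -4 + \left(-9\right)^{2} \cdot 993 = -4 + 81 \cdot 993 = -4 + 80433 = 80429$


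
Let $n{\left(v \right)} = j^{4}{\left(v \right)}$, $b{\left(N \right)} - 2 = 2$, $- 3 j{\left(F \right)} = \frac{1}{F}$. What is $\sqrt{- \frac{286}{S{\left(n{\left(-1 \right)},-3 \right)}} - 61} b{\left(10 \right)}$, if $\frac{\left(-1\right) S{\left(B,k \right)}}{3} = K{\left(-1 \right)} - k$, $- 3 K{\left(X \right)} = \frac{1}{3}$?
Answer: $8 i \sqrt{7} \approx 21.166 i$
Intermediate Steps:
$j{\left(F \right)} = - \frac{1}{3 F}$
$b{\left(N \right)} = 4$ ($b{\left(N \right)} = 2 + 2 = 4$)
$K{\left(X \right)} = - \frac{1}{9}$ ($K{\left(X \right)} = - \frac{1}{3 \cdot 3} = \left(- \frac{1}{3}\right) \frac{1}{3} = - \frac{1}{9}$)
$n{\left(v \right)} = \frac{1}{81 v^{4}}$ ($n{\left(v \right)} = \left(- \frac{1}{3 v}\right)^{4} = \frac{1}{81 v^{4}}$)
$S{\left(B,k \right)} = \frac{1}{3} + 3 k$ ($S{\left(B,k \right)} = - 3 \left(- \frac{1}{9} - k\right) = \frac{1}{3} + 3 k$)
$\sqrt{- \frac{286}{S{\left(n{\left(-1 \right)},-3 \right)}} - 61} b{\left(10 \right)} = \sqrt{- \frac{286}{\frac{1}{3} + 3 \left(-3\right)} - 61} \cdot 4 = \sqrt{- \frac{286}{\frac{1}{3} - 9} - 61} \cdot 4 = \sqrt{- \frac{286}{- \frac{26}{3}} - 61} \cdot 4 = \sqrt{\left(-286\right) \left(- \frac{3}{26}\right) - 61} \cdot 4 = \sqrt{33 - 61} \cdot 4 = \sqrt{-28} \cdot 4 = 2 i \sqrt{7} \cdot 4 = 8 i \sqrt{7}$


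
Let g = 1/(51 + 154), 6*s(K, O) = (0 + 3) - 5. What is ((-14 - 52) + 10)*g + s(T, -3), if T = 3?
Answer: -373/615 ≈ -0.60650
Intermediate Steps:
s(K, O) = -1/3 (s(K, O) = ((0 + 3) - 5)/6 = (3 - 5)/6 = (1/6)*(-2) = -1/3)
g = 1/205 ≈ 0.0048781
((-14 - 52) + 10)*g + s(T, -3) = ((-14 - 52) + 10)*(1/205) - 1/3 = (-66 + 10)*(1/205) - 1/3 = -56*1/205 - 1/3 = -56/205 - 1/3 = -373/615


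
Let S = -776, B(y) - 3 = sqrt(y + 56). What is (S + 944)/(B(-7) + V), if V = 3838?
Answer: 21/481 ≈ 0.043659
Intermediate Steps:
B(y) = 3 + sqrt(56 + y) (B(y) = 3 + sqrt(y + 56) = 3 + sqrt(56 + y))
(S + 944)/(B(-7) + V) = (-776 + 944)/((3 + sqrt(56 - 7)) + 3838) = 168/((3 + sqrt(49)) + 3838) = 168/((3 + 7) + 3838) = 168/(10 + 3838) = 168/3848 = 168*(1/3848) = 21/481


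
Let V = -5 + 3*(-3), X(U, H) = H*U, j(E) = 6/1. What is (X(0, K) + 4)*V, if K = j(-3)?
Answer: -56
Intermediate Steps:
j(E) = 6 (j(E) = 6*1 = 6)
K = 6
V = -14 (V = -5 - 9 = -14)
(X(0, K) + 4)*V = (6*0 + 4)*(-14) = (0 + 4)*(-14) = 4*(-14) = -56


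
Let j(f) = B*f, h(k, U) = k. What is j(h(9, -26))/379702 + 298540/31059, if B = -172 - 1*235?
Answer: 113242465963/11793164418 ≈ 9.6024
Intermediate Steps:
B = -407 (B = -172 - 235 = -407)
j(f) = -407*f
j(h(9, -26))/379702 + 298540/31059 = -407*9/379702 + 298540/31059 = -3663*1/379702 + 298540*(1/31059) = -3663/379702 + 298540/31059 = 113242465963/11793164418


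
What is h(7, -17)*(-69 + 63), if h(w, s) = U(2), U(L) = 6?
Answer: -36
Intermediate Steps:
h(w, s) = 6
h(7, -17)*(-69 + 63) = 6*(-69 + 63) = 6*(-6) = -36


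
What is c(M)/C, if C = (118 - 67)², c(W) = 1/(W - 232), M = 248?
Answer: 1/41616 ≈ 2.4029e-5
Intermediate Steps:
c(W) = 1/(-232 + W)
C = 2601 (C = 51² = 2601)
c(M)/C = 1/((-232 + 248)*2601) = (1/2601)/16 = (1/16)*(1/2601) = 1/41616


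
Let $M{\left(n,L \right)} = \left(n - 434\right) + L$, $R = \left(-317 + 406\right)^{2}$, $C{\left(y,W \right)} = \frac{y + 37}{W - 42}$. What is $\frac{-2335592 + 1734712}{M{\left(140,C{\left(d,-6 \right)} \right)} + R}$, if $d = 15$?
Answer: $- \frac{1030080}{13073} \approx -78.794$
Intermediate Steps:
$C{\left(y,W \right)} = \frac{37 + y}{-42 + W}$
$R = 7921$ ($R = 89^{2} = 7921$)
$M{\left(n,L \right)} = -434 + L + n$ ($M{\left(n,L \right)} = \left(-434 + n\right) + L = -434 + L + n$)
$\frac{-2335592 + 1734712}{M{\left(140,C{\left(d,-6 \right)} \right)} + R} = \frac{-2335592 + 1734712}{\left(-434 + \frac{37 + 15}{-42 - 6} + 140\right) + 7921} = - \frac{600880}{\left(-434 + \frac{1}{-48} \cdot 52 + 140\right) + 7921} = - \frac{600880}{\left(-434 - \frac{13}{12} + 140\right) + 7921} = - \frac{600880}{- \frac{3541}{12} + 7921} = - \frac{600880}{\frac{91511}{12}} = \left(-600880\right) \frac{12}{91511} = - \frac{1030080}{13073}$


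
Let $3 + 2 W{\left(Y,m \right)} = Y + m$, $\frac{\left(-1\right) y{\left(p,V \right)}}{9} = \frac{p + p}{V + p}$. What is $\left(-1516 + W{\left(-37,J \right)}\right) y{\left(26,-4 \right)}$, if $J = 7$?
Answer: $\frac{358605}{11} \approx 32600.0$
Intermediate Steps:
$y{\left(p,V \right)} = - \frac{18 p}{V + p}$ ($y{\left(p,V \right)} = - 9 \frac{p + p}{V + p} = - 9 \frac{2 p}{V + p} = - \frac{18 p}{V + p}$)
$W{\left(Y,m \right)} = - \frac{3}{2} + \frac{Y}{2} + \frac{m}{2}$ ($W{\left(Y,m \right)} = - \frac{3}{2} + \frac{Y + m}{2} = - \frac{3}{2} + \left(\frac{Y}{2} + \frac{m}{2}\right) = - \frac{3}{2} + \frac{Y}{2} + \frac{m}{2}$)
$\left(-1516 + W{\left(-37,J \right)}\right) y{\left(26,-4 \right)} = \left(-1516 + \left(- \frac{3}{2} + \frac{1}{2} \left(-37\right) + \frac{1}{2} \cdot 7\right)\right) \left(\left(-18\right) 26 \frac{1}{-4 + 26}\right) = \left(-1516 - \frac{33}{2}\right) \left(\left(-18\right) 26 \cdot \frac{1}{22}\right) = \left(- \frac{3065}{2}\right) \left(- \frac{234}{11}\right) = \frac{358605}{11}$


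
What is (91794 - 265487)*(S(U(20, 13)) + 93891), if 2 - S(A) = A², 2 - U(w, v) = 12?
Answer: -16291187549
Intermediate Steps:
U(w, v) = -10 (U(w, v) = 2 - 1*12 = 2 - 12 = -10)
S(A) = 2 - A²
(91794 - 265487)*(S(U(20, 13)) + 93891) = (91794 - 265487)*((2 - 1*(-10)²) + 93891) = -173693*((2 - 1*100) + 93891) = -173693*((2 - 100) + 93891) = -173693*(-98 + 93891) = -173693*93793 = -16291187549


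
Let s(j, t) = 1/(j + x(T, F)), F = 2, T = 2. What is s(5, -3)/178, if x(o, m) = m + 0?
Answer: 1/1246 ≈ 0.00080257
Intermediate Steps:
x(o, m) = m
s(j, t) = 1/(2 + j) (s(j, t) = 1/(j + 2) = 1/(2 + j))
s(5, -3)/178 = 1/((2 + 5)*178) = (1/178)/7 = (1/7)*(1/178) = 1/1246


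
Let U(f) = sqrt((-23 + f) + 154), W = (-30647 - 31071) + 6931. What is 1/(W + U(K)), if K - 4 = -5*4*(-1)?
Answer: -54787/3001615214 - sqrt(155)/3001615214 ≈ -1.8257e-5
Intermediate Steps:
W = -54787 (W = -61718 + 6931 = -54787)
K = 24 (K = 4 - 5*4*(-1) = 4 - 20*(-1) = 4 + 20 = 24)
U(f) = sqrt(131 + f)
1/(W + U(K)) = 1/(-54787 + sqrt(131 + 24)) = 1/(-54787 + sqrt(155))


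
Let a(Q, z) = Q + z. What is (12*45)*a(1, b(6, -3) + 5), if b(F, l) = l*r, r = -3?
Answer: 8100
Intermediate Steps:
b(F, l) = -3*l (b(F, l) = l*(-3) = -3*l)
(12*45)*a(1, b(6, -3) + 5) = (12*45)*(1 + (-3*(-3) + 5)) = 540*(1 + (9 + 5)) = 540*(1 + 14) = 540*15 = 8100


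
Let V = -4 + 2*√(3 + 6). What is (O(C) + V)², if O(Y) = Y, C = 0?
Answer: 4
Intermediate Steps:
V = 2 (V = -4 + 2*√9 = -4 + 2*3 = -4 + 6 = 2)
(O(C) + V)² = (0 + 2)² = 2² = 4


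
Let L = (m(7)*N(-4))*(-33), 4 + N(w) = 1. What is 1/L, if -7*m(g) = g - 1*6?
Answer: -7/99 ≈ -0.070707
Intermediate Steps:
N(w) = -3 (N(w) = -4 + 1 = -3)
m(g) = 6/7 - g/7 (m(g) = -(g - 1*6)/7 = -(g - 6)/7 = -(-6 + g)/7 = 6/7 - g/7)
L = -99/7 (L = ((6/7 - 1/7*7)*(-3))*(-33) = ((6/7 - 1)*(-3))*(-33) = -1/7*(-3)*(-33) = (3/7)*(-33) = -99/7 ≈ -14.143)
1/L = 1/(-99/7) = -7/99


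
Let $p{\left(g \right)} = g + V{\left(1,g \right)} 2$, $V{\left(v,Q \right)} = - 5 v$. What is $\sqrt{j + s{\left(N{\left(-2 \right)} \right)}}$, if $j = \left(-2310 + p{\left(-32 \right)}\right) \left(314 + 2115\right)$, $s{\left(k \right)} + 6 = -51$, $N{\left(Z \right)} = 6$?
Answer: $3 i \sqrt{634785} \approx 2390.2 i$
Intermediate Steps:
$s{\left(k \right)} = -57$ ($s{\left(k \right)} = -6 - 51 = -57$)
$p{\left(g \right)} = -10 + g$ ($p{\left(g \right)} = g + \left(-5\right) 1 \cdot 2 = g - 10 = -10 + g$)
$j = -5713008$ ($j = \left(-2310 - 42\right) \left(314 + 2115\right) = \left(-2310 - 42\right) 2429 = \left(-2352\right) 2429 = -5713008$)
$\sqrt{j + s{\left(N{\left(-2 \right)} \right)}} = \sqrt{-5713008 - 57} = \sqrt{-5713065} = 3 i \sqrt{634785}$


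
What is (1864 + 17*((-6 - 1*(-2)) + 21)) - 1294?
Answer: 859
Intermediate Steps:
(1864 + 17*((-6 - 1*(-2)) + 21)) - 1294 = (1864 + 17*((-6 + 2) + 21)) - 1294 = (1864 + 17*(-4 + 21)) - 1294 = (1864 + 17*17) - 1294 = (1864 + 289) - 1294 = 2153 - 1294 = 859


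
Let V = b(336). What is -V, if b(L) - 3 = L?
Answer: -339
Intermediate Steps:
b(L) = 3 + L
V = 339 (V = 3 + 336 = 339)
-V = -1*339 = -339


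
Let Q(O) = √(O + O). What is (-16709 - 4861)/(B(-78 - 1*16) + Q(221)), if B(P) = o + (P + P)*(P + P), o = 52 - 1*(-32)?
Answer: -7491980/12305321 + 3595*√442/209190457 ≈ -0.60848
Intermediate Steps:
o = 84 (o = 52 + 32 = 84)
B(P) = 84 + 4*P² (B(P) = 84 + (P + P)*(P + P) = 84 + (2*P)*(2*P) = 84 + 4*P²)
Q(O) = √2*√O (Q(O) = √(2*O) = √2*√O)
(-16709 - 4861)/(B(-78 - 1*16) + Q(221)) = (-16709 - 4861)/((84 + 4*(-78 - 1*16)²) + √2*√221) = -21570/((84 + 4*(-78 - 16)²) + √442) = -21570/((84 + 4*(-94)²) + √442) = -21570/((84 + 4*8836) + √442) = -21570/((84 + 35344) + √442) = -21570/(35428 + √442)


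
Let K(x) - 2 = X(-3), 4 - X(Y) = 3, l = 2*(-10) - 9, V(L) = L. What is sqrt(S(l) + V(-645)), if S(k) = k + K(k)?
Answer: I*sqrt(671) ≈ 25.904*I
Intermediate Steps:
l = -29 (l = -20 - 9 = -29)
X(Y) = 1 (X(Y) = 4 - 1*3 = 4 - 3 = 1)
K(x) = 3 (K(x) = 2 + 1 = 3)
S(k) = 3 + k (S(k) = k + 3 = 3 + k)
sqrt(S(l) + V(-645)) = sqrt((3 - 29) - 645) = sqrt(-26 - 645) = sqrt(-671) = I*sqrt(671)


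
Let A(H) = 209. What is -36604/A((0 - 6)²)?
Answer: -36604/209 ≈ -175.14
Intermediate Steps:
-36604/A((0 - 6)²) = -36604/209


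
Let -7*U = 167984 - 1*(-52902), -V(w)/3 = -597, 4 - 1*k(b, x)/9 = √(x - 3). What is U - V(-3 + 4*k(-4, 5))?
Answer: -233423/7 ≈ -33346.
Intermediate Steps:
k(b, x) = 36 - 9*√(-3 + x) (k(b, x) = 36 - 9*√(x - 3) = 36 - 9*√(-3 + x))
V(w) = 1791 (V(w) = -3*(-597) = 1791)
U = -220886/7 (U = -(167984 - 1*(-52902))/7 = -(167984 + 52902)/7 = -⅐*220886 = -220886/7 ≈ -31555.)
U - V(-3 + 4*k(-4, 5)) = -220886/7 - 1*1791 = -220886/7 - 1791 = -233423/7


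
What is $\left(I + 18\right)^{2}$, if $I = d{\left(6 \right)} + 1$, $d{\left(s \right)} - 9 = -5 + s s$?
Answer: $3481$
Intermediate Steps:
$d{\left(s \right)} = 4 + s^{2}$ ($d{\left(s \right)} = 9 + \left(-5 + s s\right) = 9 + \left(-5 + s^{2}\right) = 4 + s^{2}$)
$I = 41$ ($I = \left(4 + 6^{2}\right) + 1 = \left(4 + 36\right) + 1 = 40 + 1 = 41$)
$\left(I + 18\right)^{2} = \left(41 + 18\right)^{2} = 59^{2} = 3481$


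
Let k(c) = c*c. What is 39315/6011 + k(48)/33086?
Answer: 657312717/99439973 ≈ 6.6101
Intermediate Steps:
k(c) = c**2
39315/6011 + k(48)/33086 = 39315/6011 + 48**2/33086 = 39315*(1/6011) + 2304*(1/33086) = 39315/6011 + 1152/16543 = 657312717/99439973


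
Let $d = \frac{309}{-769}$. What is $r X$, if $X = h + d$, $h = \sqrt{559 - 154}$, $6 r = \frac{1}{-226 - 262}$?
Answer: $\frac{103}{750544} - \frac{3 \sqrt{5}}{976} \approx -0.0067359$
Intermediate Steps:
$r = - \frac{1}{2928}$ ($r = \frac{1}{6 \left(-226 - 262\right)} = \frac{1}{6 \left(-488\right)} = \frac{1}{6} \left(- \frac{1}{488}\right) = - \frac{1}{2928} \approx -0.00034153$)
$h = 9 \sqrt{5}$ ($h = \sqrt{405} = 9 \sqrt{5} \approx 20.125$)
$d = - \frac{309}{769}$ ($d = 309 \left(- \frac{1}{769}\right) = - \frac{309}{769} \approx -0.40182$)
$X = - \frac{309}{769} + 9 \sqrt{5}$ ($X = 9 \sqrt{5} - \frac{309}{769} = - \frac{309}{769} + 9 \sqrt{5} \approx 19.723$)
$r X = - \frac{- \frac{309}{769} + 9 \sqrt{5}}{2928} = \frac{103}{750544} - \frac{3 \sqrt{5}}{976}$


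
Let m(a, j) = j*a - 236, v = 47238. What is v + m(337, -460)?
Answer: -108018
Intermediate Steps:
m(a, j) = -236 + a*j (m(a, j) = a*j - 236 = -236 + a*j)
v + m(337, -460) = 47238 + (-236 + 337*(-460)) = 47238 + (-236 - 155020) = 47238 - 155256 = -108018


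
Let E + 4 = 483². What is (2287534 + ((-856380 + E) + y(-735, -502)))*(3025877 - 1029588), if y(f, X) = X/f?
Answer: 2442186433287263/735 ≈ 3.3227e+12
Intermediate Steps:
E = 233285 (E = -4 + 483² = -4 + 233289 = 233285)
(2287534 + ((-856380 + E) + y(-735, -502)))*(3025877 - 1029588) = (2287534 + ((-856380 + 233285) - 502/(-735)))*(3025877 - 1029588) = (2287534 + (-623095 - 502*(-1/735)))*1996289 = (2287534 + (-623095 + 502/735))*1996289 = (2287534 - 457974323/735)*1996289 = (1223363167/735)*1996289 = 2442186433287263/735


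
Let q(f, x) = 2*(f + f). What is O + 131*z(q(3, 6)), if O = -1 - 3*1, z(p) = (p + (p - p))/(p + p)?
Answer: 123/2 ≈ 61.500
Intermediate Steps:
q(f, x) = 4*f (q(f, x) = 2*(2*f) = 4*f)
z(p) = 1/2 (z(p) = (p + 0)/((2*p)) = p*(1/(2*p)) = 1/2)
O = -4 (O = -1 - 3 = -4)
O + 131*z(q(3, 6)) = -4 + 131*(1/2) = -4 + 131/2 = 123/2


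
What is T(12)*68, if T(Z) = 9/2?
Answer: 306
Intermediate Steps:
T(Z) = 9/2 (T(Z) = 9*(1/2) = 9/2)
T(12)*68 = (9/2)*68 = 306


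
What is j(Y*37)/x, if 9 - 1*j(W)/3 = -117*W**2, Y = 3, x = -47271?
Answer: -205938/2251 ≈ -91.487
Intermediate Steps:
j(W) = 27 + 351*W**2 (j(W) = 27 - (-351)*W**2 = 27 + 351*W**2)
j(Y*37)/x = (27 + 351*(3*37)**2)/(-47271) = (27 + 351*111**2)*(-1/47271) = (27 + 351*12321)*(-1/47271) = (27 + 4324671)*(-1/47271) = 4324698*(-1/47271) = -205938/2251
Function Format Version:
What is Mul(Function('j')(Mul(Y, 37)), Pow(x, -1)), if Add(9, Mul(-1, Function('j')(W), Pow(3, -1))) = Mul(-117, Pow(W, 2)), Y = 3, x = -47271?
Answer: Rational(-205938, 2251) ≈ -91.487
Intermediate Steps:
Function('j')(W) = Add(27, Mul(351, Pow(W, 2))) (Function('j')(W) = Add(27, Mul(-3, Mul(-117, Pow(W, 2)))) = Add(27, Mul(351, Pow(W, 2))))
Mul(Function('j')(Mul(Y, 37)), Pow(x, -1)) = Mul(Add(27, Mul(351, Pow(Mul(3, 37), 2))), Pow(-47271, -1)) = Mul(Add(27, Mul(351, Pow(111, 2))), Rational(-1, 47271)) = Mul(Add(27, Mul(351, 12321)), Rational(-1, 47271)) = Mul(Add(27, 4324671), Rational(-1, 47271)) = Mul(4324698, Rational(-1, 47271)) = Rational(-205938, 2251)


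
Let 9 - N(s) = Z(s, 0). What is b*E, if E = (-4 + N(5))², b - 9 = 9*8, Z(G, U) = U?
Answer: 2025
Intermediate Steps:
b = 81 (b = 9 + 9*8 = 9 + 72 = 81)
N(s) = 9 (N(s) = 9 - 1*0 = 9 + 0 = 9)
E = 25 (E = (-4 + 9)² = 5² = 25)
b*E = 81*25 = 2025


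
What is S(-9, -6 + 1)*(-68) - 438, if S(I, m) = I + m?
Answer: 514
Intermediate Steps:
S(-9, -6 + 1)*(-68) - 438 = (-9 + (-6 + 1))*(-68) - 438 = (-9 - 5)*(-68) - 438 = -14*(-68) - 438 = 952 - 438 = 514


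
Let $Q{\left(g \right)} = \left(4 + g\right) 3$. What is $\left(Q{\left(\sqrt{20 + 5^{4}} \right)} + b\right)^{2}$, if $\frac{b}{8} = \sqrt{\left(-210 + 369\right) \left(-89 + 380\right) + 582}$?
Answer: $\left(12 + 3 \sqrt{645} + 8 \sqrt{46851}\right)^{2} \approx 3.3117 \cdot 10^{6}$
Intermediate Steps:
$b = 8 \sqrt{46851}$ ($b = 8 \sqrt{\left(-210 + 369\right) \left(-89 + 380\right) + 582} = 8 \sqrt{159 \cdot 291 + 582} = 8 \sqrt{46269 + 582} = 8 \sqrt{46851} \approx 1731.6$)
$Q{\left(g \right)} = 12 + 3 g$
$\left(Q{\left(\sqrt{20 + 5^{4}} \right)} + b\right)^{2} = \left(\left(12 + 3 \sqrt{20 + 5^{4}}\right) + 8 \sqrt{46851}\right)^{2} = \left(\left(12 + 3 \sqrt{20 + 625}\right) + 8 \sqrt{46851}\right)^{2} = \left(\left(12 + 3 \sqrt{645}\right) + 8 \sqrt{46851}\right)^{2} = \left(12 + 3 \sqrt{645} + 8 \sqrt{46851}\right)^{2}$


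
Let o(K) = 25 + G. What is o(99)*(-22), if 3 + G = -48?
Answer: 572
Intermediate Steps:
G = -51 (G = -3 - 48 = -51)
o(K) = -26 (o(K) = 25 - 51 = -26)
o(99)*(-22) = -26*(-22) = 572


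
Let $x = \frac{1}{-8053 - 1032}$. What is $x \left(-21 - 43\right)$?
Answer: $\frac{64}{9085} \approx 0.0070446$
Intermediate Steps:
$x = - \frac{1}{9085}$ ($x = \frac{1}{-9085} = - \frac{1}{9085} \approx -0.00011007$)
$x \left(-21 - 43\right) = - \frac{-21 - 43}{9085} = \left(- \frac{1}{9085}\right) \left(-64\right) = \frac{64}{9085}$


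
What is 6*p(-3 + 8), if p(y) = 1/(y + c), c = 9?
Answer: 3/7 ≈ 0.42857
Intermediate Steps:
p(y) = 1/(9 + y) (p(y) = 1/(y + 9) = 1/(9 + y))
6*p(-3 + 8) = 6/(9 + (-3 + 8)) = 6/(9 + 5) = 6/14 = 6*(1/14) = 3/7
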